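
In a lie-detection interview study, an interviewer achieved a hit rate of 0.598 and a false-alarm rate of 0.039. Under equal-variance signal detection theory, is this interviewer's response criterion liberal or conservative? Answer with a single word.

conservative

z(H) = 0.248, z(FA) = -1.762
c = −½·(z(H) + z(FA)) = 0.757
c > 0 → conservative criterion (biased toward responding “no”).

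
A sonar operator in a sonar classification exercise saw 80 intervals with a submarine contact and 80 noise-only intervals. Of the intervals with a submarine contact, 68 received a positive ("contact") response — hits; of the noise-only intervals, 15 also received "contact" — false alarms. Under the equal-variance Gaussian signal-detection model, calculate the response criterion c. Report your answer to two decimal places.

c = -0.07

H = 68/80 = 0.8500
FA = 15/80 = 0.1875
Φ⁻¹(0.8500) = 1.0364, Φ⁻¹(0.1875) = -0.8871
c = −½·[z(H) + z(FA)] = −0.5 × (1.0364 + (-0.8871)) = -0.07465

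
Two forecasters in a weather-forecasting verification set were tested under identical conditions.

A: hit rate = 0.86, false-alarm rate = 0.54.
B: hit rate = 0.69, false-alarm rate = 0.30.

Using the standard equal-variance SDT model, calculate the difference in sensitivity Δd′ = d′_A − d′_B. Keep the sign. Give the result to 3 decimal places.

A: z(0.86) = 1.0803, z(0.54) = 0.1004, d' = 0.9799
B: z(0.69) = 0.4959, z(0.30) = -0.5244, d' = 1.0203
Δd' = d'_A − d'_B = 0.9799 − 1.0203 = -0.0404
B has the higher sensitivity.

Δd′ = -0.040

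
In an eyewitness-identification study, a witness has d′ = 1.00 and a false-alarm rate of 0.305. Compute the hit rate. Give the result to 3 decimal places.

hit rate = 0.688

z(false-alarm rate) = z(0.305) = -0.5101
z(H) = z(FA) + d' = -0.5101 + 1.00 = 0.4899
hit rate = Φ(0.4899) = 0.6879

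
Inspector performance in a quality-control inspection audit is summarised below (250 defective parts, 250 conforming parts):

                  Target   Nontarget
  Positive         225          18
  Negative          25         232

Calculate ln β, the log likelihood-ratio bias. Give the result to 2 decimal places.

H = 225/250 = 0.9000
FA = 18/250 = 0.0720
z(0.9000) = 1.282, z(0.0720) = -1.461
ln β = −½·[z(H)² − z(FA)²] = −0.5 × (1.644 − 2.135) = 0.2455

ln β = 0.25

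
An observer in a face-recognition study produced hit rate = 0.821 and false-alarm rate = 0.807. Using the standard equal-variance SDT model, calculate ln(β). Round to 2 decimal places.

z(H) = 0.919
z(FA) = 0.867
ln β = −½·[z(H)² − z(FA)²] = −0.5 × (0.845 − 0.752) = -0.0465

ln β = -0.05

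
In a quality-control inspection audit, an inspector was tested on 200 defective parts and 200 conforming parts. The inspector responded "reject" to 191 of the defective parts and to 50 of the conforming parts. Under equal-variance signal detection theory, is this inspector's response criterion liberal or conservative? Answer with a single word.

liberal

z(H) = 1.695, z(FA) = -0.674
c = −½·(z(H) + z(FA)) = -0.5105
c < 0 → liberal criterion (biased toward responding “yes”).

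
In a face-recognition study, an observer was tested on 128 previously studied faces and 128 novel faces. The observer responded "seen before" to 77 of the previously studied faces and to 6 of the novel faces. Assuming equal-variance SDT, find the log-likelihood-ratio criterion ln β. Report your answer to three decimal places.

ln β = 1.371

H = 77/128 = 0.6016
FA = 6/128 = 0.0469
z(H) = 0.2575
z(FA) = -1.6757
ln β = −½·[z(H)² − z(FA)²] = −0.5 × (0.0663 − 2.8080) = 1.37085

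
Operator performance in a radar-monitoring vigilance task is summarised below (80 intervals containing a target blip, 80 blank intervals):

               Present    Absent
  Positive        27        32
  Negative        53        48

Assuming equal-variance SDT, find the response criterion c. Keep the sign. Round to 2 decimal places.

c = 0.34

H = 27/80 = 0.3375
FA = 32/80 = 0.4000
Φ⁻¹(H) = Φ⁻¹(0.3375) = -0.419
Φ⁻¹(FA) = Φ⁻¹(0.4000) = -0.253
c = −½·[z(H) + z(FA)] = −0.5 × (-0.419 + (-0.253)) = 0.336
c > 0: the operator has a conservative response bias.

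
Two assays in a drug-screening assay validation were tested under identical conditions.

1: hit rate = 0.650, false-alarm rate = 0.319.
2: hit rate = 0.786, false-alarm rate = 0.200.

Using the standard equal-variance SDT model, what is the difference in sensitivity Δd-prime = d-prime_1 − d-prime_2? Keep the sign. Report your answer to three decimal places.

Δd-prime = -0.778

1: z(0.650) = 0.3853, z(0.319) = -0.4705, d' = 0.8558
2: z(0.786) = 0.7926, z(0.200) = -0.8416, d' = 1.6342
Δd' = d'_1 − d'_2 = 0.8558 − 1.6342 = -0.7784
2 has the higher sensitivity.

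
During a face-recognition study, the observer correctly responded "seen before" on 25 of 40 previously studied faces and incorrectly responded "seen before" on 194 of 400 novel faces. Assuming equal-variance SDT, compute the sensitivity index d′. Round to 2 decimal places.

H = 25/40 = 0.6250
FA = 194/400 = 0.4850
Φ⁻¹(0.6250) = 0.3186, Φ⁻¹(0.4850) = -0.0376
d' = z(H) − z(FA) = 0.3186 − (-0.0376) = 0.3562

d′ = 0.36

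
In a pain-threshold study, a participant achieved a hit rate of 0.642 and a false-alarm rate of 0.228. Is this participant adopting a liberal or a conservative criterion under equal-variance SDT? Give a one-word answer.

conservative

z(H) = 0.364, z(FA) = -0.745
c = −½·(z(H) + z(FA)) = 0.1905
c > 0 → conservative criterion (biased toward responding “no”).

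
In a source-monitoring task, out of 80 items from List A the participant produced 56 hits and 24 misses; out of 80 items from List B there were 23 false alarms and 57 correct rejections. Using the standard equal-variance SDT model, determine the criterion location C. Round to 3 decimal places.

C = 0.018

H = 56/80 = 0.7000
FA = 23/80 = 0.2875
z(H) = z(0.7000) = 0.5244
z(FA) = z(0.2875) = -0.5607
c = −½·[z(H) + z(FA)] = −0.5 × (0.5244 + (-0.5607)) = 0.01815
c > 0: the participant has a conservative response bias.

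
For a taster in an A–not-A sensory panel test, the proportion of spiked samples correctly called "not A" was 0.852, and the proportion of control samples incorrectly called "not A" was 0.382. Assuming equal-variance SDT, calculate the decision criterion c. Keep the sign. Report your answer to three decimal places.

c = -0.372

z(H) = 1.0450
z(FA) = -0.3002
c = −½·[z(H) + z(FA)] = −0.5 × (1.0450 + (-0.3002)) = -0.3724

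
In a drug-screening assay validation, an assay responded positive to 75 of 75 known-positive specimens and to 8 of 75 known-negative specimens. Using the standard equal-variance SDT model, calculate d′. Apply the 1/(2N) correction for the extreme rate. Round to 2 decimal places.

d′ = 3.72

The hit rate is 75/75 = 1, so apply the 1/(2N) correction: H → 1 − 1/(2·75) = 0.99333.
z(H) = z(0.99333) = 2.475
z(FA) = z(0.10667) = -1.244
d' = 2.475 − (-1.244) = 3.719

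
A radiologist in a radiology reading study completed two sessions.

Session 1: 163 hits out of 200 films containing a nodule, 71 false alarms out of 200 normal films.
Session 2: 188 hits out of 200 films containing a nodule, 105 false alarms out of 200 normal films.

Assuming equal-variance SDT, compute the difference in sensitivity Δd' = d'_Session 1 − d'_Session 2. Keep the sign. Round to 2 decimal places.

Δd' = -0.22

Session 1: z(0.8150) = 0.896, z(0.3550) = -0.372, d' = 1.268
Session 2: z(0.9400) = 1.555, z(0.5250) = 0.063, d' = 1.492
Δd' = d'_Session 1 − d'_Session 2 = 1.268 − 1.492 = -0.224
Session 2 has the higher sensitivity.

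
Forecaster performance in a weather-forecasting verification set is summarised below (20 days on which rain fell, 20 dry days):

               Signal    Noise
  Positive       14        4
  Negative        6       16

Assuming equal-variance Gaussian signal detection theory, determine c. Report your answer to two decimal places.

H = 14/20 = 0.7000
FA = 4/20 = 0.2000
z(H) = z(0.7000) = 0.5244
z(FA) = z(0.2000) = -0.8416
c = −½·[z(H) + z(FA)] = −0.5 × (0.5244 + (-0.8416)) = 0.1586
c > 0: the forecaster has a conservative response bias.

c = 0.16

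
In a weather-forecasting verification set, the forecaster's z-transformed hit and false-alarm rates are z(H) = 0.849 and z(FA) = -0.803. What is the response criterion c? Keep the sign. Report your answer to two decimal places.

c = -0.02

c = −½·[z(H) + z(FA)] = −½·(0.849 + (-0.803)) = -0.023
c < 0: the forecaster has a liberal response bias.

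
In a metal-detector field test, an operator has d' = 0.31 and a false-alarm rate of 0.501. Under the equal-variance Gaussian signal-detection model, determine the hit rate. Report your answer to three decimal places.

hit rate = 0.623

z(false-alarm rate) = z(0.501) = 0.0025
z(H) = z(FA) + d' = 0.0025 + 0.31 = 0.3125
hit rate = Φ(0.3125) = 0.6227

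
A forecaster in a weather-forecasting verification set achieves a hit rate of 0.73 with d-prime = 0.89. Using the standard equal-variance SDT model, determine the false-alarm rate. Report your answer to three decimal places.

z(hit rate) = z(0.73) = 0.6128
z(FA) = z(H) − d' = 0.6128 − 0.89 = -0.2772
false-alarm rate = Φ(-0.2772) = 0.3908

false-alarm rate = 0.391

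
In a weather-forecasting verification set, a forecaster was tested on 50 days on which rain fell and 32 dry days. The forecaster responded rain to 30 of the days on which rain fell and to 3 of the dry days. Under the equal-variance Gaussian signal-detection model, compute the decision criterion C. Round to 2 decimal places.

H = 30/50 = 0.6000
FA = 3/32 = 0.0938
Φ⁻¹(H) = Φ⁻¹(0.6000) = 0.2533
Φ⁻¹(FA) = Φ⁻¹(0.0938) = -1.3177
c = −½·[z(H) + z(FA)] = −0.5 × (0.2533 + (-1.3177)) = 0.5322
c > 0: the forecaster has a conservative response bias.

C = 0.53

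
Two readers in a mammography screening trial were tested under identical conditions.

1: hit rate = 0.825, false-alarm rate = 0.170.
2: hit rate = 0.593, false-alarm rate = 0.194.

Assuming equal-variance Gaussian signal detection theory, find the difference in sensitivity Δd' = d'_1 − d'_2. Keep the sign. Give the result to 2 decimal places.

1: z(0.825) = 0.935, z(0.170) = -0.954, d' = 1.889
2: z(0.593) = 0.235, z(0.194) = -0.863, d' = 1.098
Δd' = d'_1 − d'_2 = 1.889 − 1.098 = 0.791
1 has the higher sensitivity.

Δd' = 0.79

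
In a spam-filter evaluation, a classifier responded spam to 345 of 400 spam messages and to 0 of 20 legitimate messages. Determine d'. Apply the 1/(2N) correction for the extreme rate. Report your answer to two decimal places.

The false-alarm rate is 0/20 = 0, so apply the 1/(2N) correction: FA → 1/(2·20) = 0.02500.
z(H) = z(0.86250) = 1.092
z(FA) = z(0.02500) = -1.960
d' = 1.092 − (-1.960) = 3.052

d' = 3.05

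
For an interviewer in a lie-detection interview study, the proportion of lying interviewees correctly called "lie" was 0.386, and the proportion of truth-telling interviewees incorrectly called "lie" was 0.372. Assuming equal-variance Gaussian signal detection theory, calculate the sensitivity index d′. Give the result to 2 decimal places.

z(0.386) = -0.2898, z(0.372) = -0.3266
d' = z(H) − z(FA) = -0.2898 − (-0.3266) = 0.0368

d′ = 0.04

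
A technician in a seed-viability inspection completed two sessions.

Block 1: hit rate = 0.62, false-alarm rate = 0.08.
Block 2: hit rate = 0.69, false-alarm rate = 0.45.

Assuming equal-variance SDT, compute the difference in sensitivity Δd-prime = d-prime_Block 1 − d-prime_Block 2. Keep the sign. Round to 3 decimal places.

Δd-prime = 1.089

Block 1: z(0.62) = 0.3055, z(0.08) = -1.4051, d' = 1.7106
Block 2: z(0.69) = 0.4959, z(0.45) = -0.1257, d' = 0.6216
Δd' = d'_Block 1 − d'_Block 2 = 1.7106 − 0.6216 = 1.0890
Block 1 has the higher sensitivity.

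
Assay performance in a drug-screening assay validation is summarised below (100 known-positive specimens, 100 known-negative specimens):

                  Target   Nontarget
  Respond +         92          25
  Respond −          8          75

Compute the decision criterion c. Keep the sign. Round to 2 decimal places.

H = 92/100 = 0.9200
FA = 25/100 = 0.2500
z(0.9200) = 1.405, z(0.2500) = -0.674
c = −½·[z(H) + z(FA)] = −0.5 × (1.405 + (-0.674)) = -0.3655
c < 0: the assay has a liberal response bias.

c = -0.37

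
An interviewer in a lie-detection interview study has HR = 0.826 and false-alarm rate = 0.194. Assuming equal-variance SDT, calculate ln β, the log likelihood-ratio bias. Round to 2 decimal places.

ln β = -0.07

z(H) = z(0.826) = 0.938
z(FA) = z(0.194) = -0.863
ln β = −½·[z(H)² − z(FA)²] = −0.5 × (0.880 − 0.745) = -0.0675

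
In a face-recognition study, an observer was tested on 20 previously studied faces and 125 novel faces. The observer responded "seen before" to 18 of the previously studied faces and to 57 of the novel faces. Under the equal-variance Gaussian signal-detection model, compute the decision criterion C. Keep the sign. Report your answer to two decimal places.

C = -0.59

H = 18/20 = 0.9000
FA = 57/125 = 0.4560
Φ⁻¹(H) = 1.2816
Φ⁻¹(FA) = -0.1105
c = −½·[z(H) + z(FA)] = −0.5 × (1.2816 + (-0.1105)) = -0.58555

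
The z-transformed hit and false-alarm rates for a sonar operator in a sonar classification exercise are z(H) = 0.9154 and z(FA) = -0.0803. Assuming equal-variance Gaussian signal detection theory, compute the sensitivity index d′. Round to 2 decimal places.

d' = z(H) − z(FA) = 0.9154 − (-0.0803) = 0.9957

d′ = 1.00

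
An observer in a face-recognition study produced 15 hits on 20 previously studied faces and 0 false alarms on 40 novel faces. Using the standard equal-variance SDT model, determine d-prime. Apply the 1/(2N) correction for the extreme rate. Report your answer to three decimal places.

The false-alarm rate is 0/40 = 0, so apply the 1/(2N) correction: FA → 1/(2·40) = 0.01250.
z(H) = z(0.75000) = 0.6745
z(FA) = z(0.01250) = -2.2414
d' = 0.6745 − (-2.2414) = 2.9159

d-prime = 2.916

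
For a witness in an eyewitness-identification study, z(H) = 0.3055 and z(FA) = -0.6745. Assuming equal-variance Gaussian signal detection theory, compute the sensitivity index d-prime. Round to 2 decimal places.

d-prime = 0.98

d' = z(H) − z(FA) = 0.3055 − (-0.6745) = 0.9800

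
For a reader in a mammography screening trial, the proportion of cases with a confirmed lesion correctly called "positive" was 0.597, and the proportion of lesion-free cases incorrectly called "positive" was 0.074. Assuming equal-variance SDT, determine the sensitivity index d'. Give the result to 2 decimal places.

z(H) = z(0.597) = 0.246
z(FA) = z(0.074) = -1.447
d' = z(H) − z(FA) = 0.246 − (-1.447) = 1.693

d' = 1.69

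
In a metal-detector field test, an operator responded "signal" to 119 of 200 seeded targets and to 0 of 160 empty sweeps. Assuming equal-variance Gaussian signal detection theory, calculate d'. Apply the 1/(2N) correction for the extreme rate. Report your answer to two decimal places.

d' = 2.97

The false-alarm rate is 0/160 = 0, so apply the 1/(2N) correction: FA → 1/(2·160) = 0.00313.
z(H) = z(0.59500) = 0.240
z(FA) = z(0.00313) = -2.734
d' = 0.240 − (-2.734) = 2.974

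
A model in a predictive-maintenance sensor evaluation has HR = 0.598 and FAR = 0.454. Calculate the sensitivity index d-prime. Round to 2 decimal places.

z(H) = z(0.598) = 0.2482
z(FA) = z(0.454) = -0.1156
d' = z(H) − z(FA) = 0.2482 − (-0.1156) = 0.3638

d-prime = 0.36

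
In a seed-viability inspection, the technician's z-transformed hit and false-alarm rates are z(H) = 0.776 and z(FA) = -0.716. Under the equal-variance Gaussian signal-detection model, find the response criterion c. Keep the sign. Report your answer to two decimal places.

c = -0.03

c = −½·[z(H) + z(FA)] = −½·(0.776 + (-0.716)) = -0.030
c < 0: the technician has a liberal response bias.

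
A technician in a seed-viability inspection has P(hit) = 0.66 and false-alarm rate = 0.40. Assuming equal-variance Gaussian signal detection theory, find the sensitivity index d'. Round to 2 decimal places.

d' = 0.67

Φ⁻¹(0.66) = 0.412, Φ⁻¹(0.40) = -0.253
d' = z(H) − z(FA) = 0.412 − (-0.253) = 0.665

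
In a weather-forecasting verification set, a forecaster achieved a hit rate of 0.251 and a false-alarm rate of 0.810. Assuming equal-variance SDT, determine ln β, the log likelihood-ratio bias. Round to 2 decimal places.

ln β = 0.16

Φ⁻¹(H) = Φ⁻¹(0.251) = -0.671
Φ⁻¹(FA) = Φ⁻¹(0.810) = 0.878
ln β = −½·[z(H)² − z(FA)²] = −0.5 × (0.450 − 0.771) = 0.1605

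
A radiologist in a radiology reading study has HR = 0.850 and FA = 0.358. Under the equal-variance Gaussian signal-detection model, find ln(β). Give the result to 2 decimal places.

Φ⁻¹(0.850) = 1.036, Φ⁻¹(0.358) = -0.364
ln β = −½·[z(H)² − z(FA)²] = −0.5 × (1.073 − 0.132) = -0.4705

ln β = -0.47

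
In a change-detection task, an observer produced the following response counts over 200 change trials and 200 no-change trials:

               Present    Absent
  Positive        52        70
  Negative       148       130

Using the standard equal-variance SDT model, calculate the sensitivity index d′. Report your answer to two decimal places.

d′ = -0.26

H = 52/200 = 0.2600
FA = 70/200 = 0.3500
z(H) = z(0.2600) = -0.6433
z(FA) = z(0.3500) = -0.3853
d' = z(H) − z(FA) = -0.6433 − (-0.3853) = -0.2580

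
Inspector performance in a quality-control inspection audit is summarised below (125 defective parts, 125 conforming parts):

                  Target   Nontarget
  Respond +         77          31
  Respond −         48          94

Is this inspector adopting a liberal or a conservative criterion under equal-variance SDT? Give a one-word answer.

conservative

z(H) = 0.295, z(FA) = -0.681
c = −½·(z(H) + z(FA)) = 0.193
c > 0 → conservative criterion (biased toward responding “no”).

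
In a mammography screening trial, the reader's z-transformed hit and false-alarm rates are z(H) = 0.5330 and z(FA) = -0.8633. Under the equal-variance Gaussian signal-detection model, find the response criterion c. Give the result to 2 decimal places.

c = −½·[z(H) + z(FA)] = −½·(0.5330 + (-0.8633)) = 0.16515
c > 0: the reader has a conservative response bias.

c = 0.17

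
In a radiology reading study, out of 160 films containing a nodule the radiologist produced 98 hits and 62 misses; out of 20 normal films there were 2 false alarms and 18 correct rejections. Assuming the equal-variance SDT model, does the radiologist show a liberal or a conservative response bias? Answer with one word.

conservative

z(H) = 0.286, z(FA) = -1.282
c = −½·(z(H) + z(FA)) = 0.498
c > 0 → conservative criterion (biased toward responding “no”).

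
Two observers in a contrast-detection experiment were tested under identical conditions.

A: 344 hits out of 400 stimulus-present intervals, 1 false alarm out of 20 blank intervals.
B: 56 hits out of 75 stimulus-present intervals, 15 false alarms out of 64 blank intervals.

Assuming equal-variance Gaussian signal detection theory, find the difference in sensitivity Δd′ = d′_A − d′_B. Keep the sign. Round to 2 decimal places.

Δd′ = 1.34

A: z(0.8600) = 1.080, z(0.0500) = -1.645, d' = 2.725
B: z(0.7467) = 0.664, z(0.2344) = -0.724, d' = 1.388
Δd' = d'_A − d'_B = 2.725 − 1.388 = 1.337
A has the higher sensitivity.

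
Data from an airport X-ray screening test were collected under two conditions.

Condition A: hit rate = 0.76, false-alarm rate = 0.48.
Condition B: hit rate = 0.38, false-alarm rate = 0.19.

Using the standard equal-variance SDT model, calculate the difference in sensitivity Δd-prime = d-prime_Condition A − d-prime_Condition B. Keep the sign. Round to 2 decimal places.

Condition A: z(0.76) = 0.706, z(0.48) = -0.050, d' = 0.756
Condition B: z(0.38) = -0.305, z(0.19) = -0.878, d' = 0.573
Δd' = d'_Condition A − d'_Condition B = 0.756 − 0.573 = 0.183
Condition A has the higher sensitivity.

Δd-prime = 0.18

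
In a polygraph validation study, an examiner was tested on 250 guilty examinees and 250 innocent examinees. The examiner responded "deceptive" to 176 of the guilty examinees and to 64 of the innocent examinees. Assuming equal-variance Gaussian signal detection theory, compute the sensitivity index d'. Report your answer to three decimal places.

d' = 1.192

H = 176/250 = 0.7040
FA = 64/250 = 0.2560
Φ⁻¹(H) = 0.5359
Φ⁻¹(FA) = -0.6557
d' = z(H) − z(FA) = 0.5359 − (-0.6557) = 1.1916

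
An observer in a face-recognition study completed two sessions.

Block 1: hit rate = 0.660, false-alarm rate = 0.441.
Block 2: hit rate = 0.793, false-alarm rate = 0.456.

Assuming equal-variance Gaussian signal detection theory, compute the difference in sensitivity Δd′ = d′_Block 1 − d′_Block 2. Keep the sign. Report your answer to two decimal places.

Δd′ = -0.37

Block 1: z(0.660) = 0.412, z(0.441) = -0.148, d' = 0.560
Block 2: z(0.793) = 0.817, z(0.456) = -0.111, d' = 0.928
Δd' = d'_Block 1 − d'_Block 2 = 0.560 − 0.928 = -0.368
Block 2 has the higher sensitivity.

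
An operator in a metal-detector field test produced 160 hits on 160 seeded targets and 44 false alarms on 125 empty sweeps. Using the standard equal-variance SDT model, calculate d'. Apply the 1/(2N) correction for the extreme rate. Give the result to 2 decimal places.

The hit rate is 160/160 = 1, so apply the 1/(2N) correction: H → 1 − 1/(2·160) = 0.99687.
z(H) = z(0.99687) = 2.734
z(FA) = z(0.35200) = -0.380
d' = 2.734 − (-0.380) = 3.114

d' = 3.11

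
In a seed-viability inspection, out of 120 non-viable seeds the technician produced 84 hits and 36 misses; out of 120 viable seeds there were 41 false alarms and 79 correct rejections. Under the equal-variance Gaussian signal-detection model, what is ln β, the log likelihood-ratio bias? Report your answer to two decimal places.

H = 84/120 = 0.7000
FA = 41/120 = 0.3417
z(H) = 0.524
z(FA) = -0.408
ln β = −½·[z(H)² − z(FA)²] = −0.5 × (0.275 − 0.166) = -0.0545

ln β = -0.05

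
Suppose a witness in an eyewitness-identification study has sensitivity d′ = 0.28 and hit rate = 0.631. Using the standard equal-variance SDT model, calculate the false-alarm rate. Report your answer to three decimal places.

false-alarm rate = 0.522

z(hit rate) = z(0.631) = 0.3345
z(FA) = z(H) − d' = 0.3345 − 0.28 = 0.0545
false-alarm rate = Φ(0.0545) = 0.5217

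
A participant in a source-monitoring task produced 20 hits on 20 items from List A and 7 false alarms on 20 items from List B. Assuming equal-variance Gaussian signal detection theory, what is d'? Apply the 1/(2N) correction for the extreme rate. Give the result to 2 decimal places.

The hit rate is 20/20 = 1, so apply the 1/(2N) correction: H → 1 − 1/(2·20) = 0.97500.
z(H) = z(0.97500) = 1.960
z(FA) = z(0.35000) = -0.385
d' = 1.960 − (-0.385) = 2.345

d' = 2.35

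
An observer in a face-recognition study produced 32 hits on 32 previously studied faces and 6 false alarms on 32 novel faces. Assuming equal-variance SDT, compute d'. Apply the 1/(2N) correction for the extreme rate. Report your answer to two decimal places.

d' = 3.04

The hit rate is 32/32 = 1, so apply the 1/(2N) correction: H → 1 − 1/(2·32) = 0.98438.
z(H) = z(0.98438) = 2.154
z(FA) = z(0.18750) = -0.887
d' = 2.154 − (-0.887) = 3.041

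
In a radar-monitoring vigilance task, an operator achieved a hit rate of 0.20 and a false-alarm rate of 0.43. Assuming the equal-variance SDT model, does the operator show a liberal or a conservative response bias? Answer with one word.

z(H) = -0.842, z(FA) = -0.176
c = −½·(z(H) + z(FA)) = 0.509
c > 0 → conservative criterion (biased toward responding “no”).

conservative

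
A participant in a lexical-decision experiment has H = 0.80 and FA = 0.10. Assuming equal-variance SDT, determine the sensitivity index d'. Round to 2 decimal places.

z(H) = z(0.80) = 0.842
z(FA) = z(0.10) = -1.282
d' = z(H) − z(FA) = 0.842 − (-1.282) = 2.124

d' = 2.12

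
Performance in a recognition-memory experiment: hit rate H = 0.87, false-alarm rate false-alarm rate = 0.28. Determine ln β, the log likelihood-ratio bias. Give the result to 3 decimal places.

ln β = -0.465

z(H) = z(0.87) = 1.1264
z(FA) = z(0.28) = -0.5828
ln β = −½·[z(H)² − z(FA)²] = −0.5 × (1.2688 − 0.3397) = -0.46455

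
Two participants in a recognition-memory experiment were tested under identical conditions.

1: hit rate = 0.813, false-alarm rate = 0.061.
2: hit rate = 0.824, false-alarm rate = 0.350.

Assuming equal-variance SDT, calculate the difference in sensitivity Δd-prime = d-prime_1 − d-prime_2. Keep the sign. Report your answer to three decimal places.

1: z(0.813) = 0.8890, z(0.061) = -1.5464, d' = 2.4354
2: z(0.824) = 0.9307, z(0.350) = -0.3853, d' = 1.3160
Δd' = d'_1 − d'_2 = 2.4354 − 1.3160 = 1.1194
1 has the higher sensitivity.

Δd-prime = 1.119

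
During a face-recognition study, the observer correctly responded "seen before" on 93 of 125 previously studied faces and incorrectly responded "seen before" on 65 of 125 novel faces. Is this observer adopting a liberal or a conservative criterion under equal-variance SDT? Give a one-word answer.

z(H) = 0.656, z(FA) = 0.050
c = −½·(z(H) + z(FA)) = -0.353
c < 0 → liberal criterion (biased toward responding “yes”).

liberal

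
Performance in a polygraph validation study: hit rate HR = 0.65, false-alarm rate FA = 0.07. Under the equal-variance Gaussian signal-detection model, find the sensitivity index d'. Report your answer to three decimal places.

d' = 1.861

z(H) = z(0.65) = 0.3853
z(FA) = z(0.07) = -1.4758
d' = z(H) − z(FA) = 0.3853 − (-1.4758) = 1.8611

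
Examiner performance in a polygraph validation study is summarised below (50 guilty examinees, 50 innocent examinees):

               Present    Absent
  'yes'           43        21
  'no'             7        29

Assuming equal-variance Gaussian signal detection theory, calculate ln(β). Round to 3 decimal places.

H = 43/50 = 0.8600
FA = 21/50 = 0.4200
z(H) = z(0.8600) = 1.0803
z(FA) = z(0.4200) = -0.2019
ln β = −½·[z(H)² − z(FA)²] = −0.5 × (1.1670 − 0.0408) = -0.5631

ln β = -0.563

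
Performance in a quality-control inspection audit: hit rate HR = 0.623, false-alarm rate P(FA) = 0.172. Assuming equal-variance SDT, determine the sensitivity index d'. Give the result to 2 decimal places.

d' = 1.26

z(H) = 0.3134
z(FA) = -0.9463
d' = z(H) − z(FA) = 0.3134 − (-0.9463) = 1.2597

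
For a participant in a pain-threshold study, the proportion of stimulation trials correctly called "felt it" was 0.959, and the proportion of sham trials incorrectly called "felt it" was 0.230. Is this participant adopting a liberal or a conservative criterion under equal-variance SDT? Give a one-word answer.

liberal

z(H) = 1.739, z(FA) = -0.739
c = −½·(z(H) + z(FA)) = -0.500
c < 0 → liberal criterion (biased toward responding “yes”).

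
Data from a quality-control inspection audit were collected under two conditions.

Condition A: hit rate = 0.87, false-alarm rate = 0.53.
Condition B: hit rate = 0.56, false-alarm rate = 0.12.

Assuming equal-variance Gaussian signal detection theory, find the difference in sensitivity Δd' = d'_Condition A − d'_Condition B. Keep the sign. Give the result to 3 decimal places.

Δd' = -0.275

Condition A: z(0.87) = 1.1264, z(0.53) = 0.0753, d' = 1.0511
Condition B: z(0.56) = 0.1510, z(0.12) = -1.1750, d' = 1.3260
Δd' = d'_Condition A − d'_Condition B = 1.0511 − 1.3260 = -0.2749
Condition B has the higher sensitivity.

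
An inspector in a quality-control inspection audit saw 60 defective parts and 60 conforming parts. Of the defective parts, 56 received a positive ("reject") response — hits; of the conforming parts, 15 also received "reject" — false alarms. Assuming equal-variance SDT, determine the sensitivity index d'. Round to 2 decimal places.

H = 56/60 = 0.9333
FA = 15/60 = 0.2500
Φ⁻¹(H) = 1.5008
Φ⁻¹(FA) = -0.6745
d' = z(H) − z(FA) = 1.5008 − (-0.6745) = 2.1753

d' = 2.18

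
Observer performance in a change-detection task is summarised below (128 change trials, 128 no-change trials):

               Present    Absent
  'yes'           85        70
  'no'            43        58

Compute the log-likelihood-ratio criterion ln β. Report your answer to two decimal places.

H = 85/128 = 0.6641
FA = 70/128 = 0.5469
z(0.6641) = 0.424, z(0.5469) = 0.118
ln β = −½·[z(H)² − z(FA)²] = −0.5 × (0.180 − 0.014) = -0.083

ln β = -0.08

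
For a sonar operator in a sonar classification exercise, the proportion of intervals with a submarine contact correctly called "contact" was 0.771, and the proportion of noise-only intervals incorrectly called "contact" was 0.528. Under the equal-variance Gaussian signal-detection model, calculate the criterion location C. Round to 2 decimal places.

z(0.771) = 0.742, z(0.528) = 0.070
c = −½·[z(H) + z(FA)] = −0.5 × (0.742 + 0.070) = -0.406
c < 0: the sonar operator has a liberal response bias.

C = -0.41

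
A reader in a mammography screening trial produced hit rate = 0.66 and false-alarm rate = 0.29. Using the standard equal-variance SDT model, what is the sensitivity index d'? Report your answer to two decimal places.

z(H) = z(0.66) = 0.412
z(FA) = z(0.29) = -0.553
d' = z(H) − z(FA) = 0.412 − (-0.553) = 0.965

d' = 0.97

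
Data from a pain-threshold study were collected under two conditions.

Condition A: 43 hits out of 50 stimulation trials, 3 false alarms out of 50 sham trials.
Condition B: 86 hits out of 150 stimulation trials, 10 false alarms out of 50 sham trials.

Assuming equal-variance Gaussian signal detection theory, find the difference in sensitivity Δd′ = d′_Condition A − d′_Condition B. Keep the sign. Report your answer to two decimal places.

Δd′ = 1.61

Condition A: z(0.8600) = 1.080, z(0.0600) = -1.555, d' = 2.635
Condition B: z(0.5733) = 0.185, z(0.2000) = -0.842, d' = 1.027
Δd' = d'_Condition A − d'_Condition B = 2.635 − 1.027 = 1.608
Condition A has the higher sensitivity.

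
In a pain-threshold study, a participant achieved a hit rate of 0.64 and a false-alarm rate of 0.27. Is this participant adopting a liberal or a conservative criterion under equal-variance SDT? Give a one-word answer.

z(H) = 0.358, z(FA) = -0.613
c = −½·(z(H) + z(FA)) = 0.1275
c > 0 → conservative criterion (biased toward responding “no”).

conservative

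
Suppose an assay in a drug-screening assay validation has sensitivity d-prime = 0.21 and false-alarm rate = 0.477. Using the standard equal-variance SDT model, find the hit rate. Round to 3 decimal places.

hit rate = 0.561

z(false-alarm rate) = z(0.477) = -0.0577
z(H) = z(FA) + d' = -0.0577 + 0.21 = 0.1523
hit rate = Φ(0.1523) = 0.5605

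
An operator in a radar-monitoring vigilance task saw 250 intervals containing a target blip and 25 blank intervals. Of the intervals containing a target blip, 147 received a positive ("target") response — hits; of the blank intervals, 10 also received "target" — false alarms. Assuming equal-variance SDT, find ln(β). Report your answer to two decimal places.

H = 147/250 = 0.5880
FA = 10/25 = 0.4000
z(0.5880) = 0.222, z(0.4000) = -0.253
ln β = −½·[z(H)² − z(FA)²] = −0.5 × (0.049 − 0.064) = 0.0075

ln β = 0.01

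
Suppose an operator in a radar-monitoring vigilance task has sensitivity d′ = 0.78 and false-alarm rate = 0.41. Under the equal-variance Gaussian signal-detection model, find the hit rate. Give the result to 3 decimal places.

z(false-alarm rate) = z(0.41) = -0.2275
z(H) = z(FA) + d' = -0.2275 + 0.78 = 0.5525
hit rate = Φ(0.5525) = 0.7097

hit rate = 0.710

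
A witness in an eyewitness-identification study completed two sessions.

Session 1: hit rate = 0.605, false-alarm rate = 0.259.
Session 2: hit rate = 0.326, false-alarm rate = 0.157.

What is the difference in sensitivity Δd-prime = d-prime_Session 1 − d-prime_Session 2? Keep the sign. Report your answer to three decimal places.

Δd-prime = 0.357

Session 1: z(0.605) = 0.2663, z(0.259) = -0.6464, d' = 0.9127
Session 2: z(0.326) = -0.4510, z(0.157) = -1.0069, d' = 0.5559
Δd' = d'_Session 1 − d'_Session 2 = 0.9127 − 0.5559 = 0.3568
Session 1 has the higher sensitivity.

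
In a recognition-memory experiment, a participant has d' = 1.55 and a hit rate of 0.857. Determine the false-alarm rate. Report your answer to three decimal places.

z(hit rate) = z(0.857) = 1.0669
z(FA) = z(H) − d' = 1.0669 − 1.55 = -0.4831
false-alarm rate = Φ(-0.4831) = 0.3145

false-alarm rate = 0.315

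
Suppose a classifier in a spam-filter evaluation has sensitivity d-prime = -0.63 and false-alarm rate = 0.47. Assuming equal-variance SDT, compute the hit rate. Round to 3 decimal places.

hit rate = 0.240

z(false-alarm rate) = z(0.47) = -0.0753
z(H) = z(FA) + d' = -0.0753 + (-0.63) = -0.7053
hit rate = Φ(-0.7053) = 0.2403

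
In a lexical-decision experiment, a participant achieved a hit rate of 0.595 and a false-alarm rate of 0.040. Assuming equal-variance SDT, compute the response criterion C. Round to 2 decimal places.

C = 0.76

z(H) = z(0.595) = 0.2404
z(FA) = z(0.040) = -1.7507
c = −½·[z(H) + z(FA)] = −0.5 × (0.2404 + (-1.7507)) = 0.75515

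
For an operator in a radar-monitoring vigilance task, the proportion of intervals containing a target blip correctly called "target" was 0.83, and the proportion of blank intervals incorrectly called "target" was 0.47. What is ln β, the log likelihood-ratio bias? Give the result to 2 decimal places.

z(H) = z(0.83) = 0.954
z(FA) = z(0.47) = -0.075
ln β = −½·[z(H)² − z(FA)²] = −0.5 × (0.910 − 0.006) = -0.452

ln β = -0.45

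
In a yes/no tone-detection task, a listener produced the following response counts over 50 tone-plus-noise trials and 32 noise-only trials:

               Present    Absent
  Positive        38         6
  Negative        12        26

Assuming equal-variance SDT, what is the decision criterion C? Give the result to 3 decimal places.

C = 0.090

H = 38/50 = 0.7600
FA = 6/32 = 0.1875
z(H) = z(0.7600) = 0.7063
z(FA) = z(0.1875) = -0.8871
c = −½·[z(H) + z(FA)] = −0.5 × (0.7063 + (-0.8871)) = 0.0904
c > 0: the listener has a conservative response bias.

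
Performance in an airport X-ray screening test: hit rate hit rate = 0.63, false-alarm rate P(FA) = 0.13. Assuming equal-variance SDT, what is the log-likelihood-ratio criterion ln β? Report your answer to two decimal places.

z(0.63) = 0.332, z(0.13) = -1.126
ln β = −½·[z(H)² − z(FA)²] = −0.5 × (0.110 − 1.268) = 0.579

ln β = 0.58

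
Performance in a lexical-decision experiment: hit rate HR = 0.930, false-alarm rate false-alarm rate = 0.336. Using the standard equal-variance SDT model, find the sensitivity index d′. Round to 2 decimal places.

Φ⁻¹(H) = Φ⁻¹(0.930) = 1.4758
Φ⁻¹(FA) = Φ⁻¹(0.336) = -0.4234
d' = z(H) − z(FA) = 1.4758 − (-0.4234) = 1.8992

d′ = 1.90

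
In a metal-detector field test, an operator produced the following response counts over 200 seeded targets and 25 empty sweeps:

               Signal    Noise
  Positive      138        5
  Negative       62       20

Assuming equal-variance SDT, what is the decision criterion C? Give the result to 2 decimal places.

C = 0.17

H = 138/200 = 0.6900
FA = 5/25 = 0.2000
z(H) = 0.4959
z(FA) = -0.8416
c = −½·[z(H) + z(FA)] = −0.5 × (0.4959 + (-0.8416)) = 0.17285
c > 0: the operator has a conservative response bias.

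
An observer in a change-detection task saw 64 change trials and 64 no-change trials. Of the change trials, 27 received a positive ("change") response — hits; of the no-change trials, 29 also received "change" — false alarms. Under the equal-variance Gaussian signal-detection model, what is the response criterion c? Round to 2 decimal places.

H = 27/64 = 0.4219
FA = 29/64 = 0.4531
z(H) = z(0.4219) = -0.1970
z(FA) = z(0.4531) = -0.1178
c = −½·[z(H) + z(FA)] = −0.5 × (-0.1970 + (-0.1178)) = 0.1574

c = 0.16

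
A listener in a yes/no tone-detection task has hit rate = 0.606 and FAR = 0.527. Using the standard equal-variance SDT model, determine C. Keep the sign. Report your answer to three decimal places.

C = -0.168

z(H) = 0.2689
z(FA) = 0.0677
c = −½·[z(H) + z(FA)] = −0.5 × (0.2689 + 0.0677) = -0.1683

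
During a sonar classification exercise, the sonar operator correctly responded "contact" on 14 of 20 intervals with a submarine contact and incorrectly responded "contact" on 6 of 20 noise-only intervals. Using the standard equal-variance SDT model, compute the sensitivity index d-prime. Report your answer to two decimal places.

H = 14/20 = 0.7000
FA = 6/20 = 0.3000
z(H) = 0.5244
z(FA) = -0.5244
d' = z(H) − z(FA) = 0.5244 − (-0.5244) = 1.0488

d-prime = 1.05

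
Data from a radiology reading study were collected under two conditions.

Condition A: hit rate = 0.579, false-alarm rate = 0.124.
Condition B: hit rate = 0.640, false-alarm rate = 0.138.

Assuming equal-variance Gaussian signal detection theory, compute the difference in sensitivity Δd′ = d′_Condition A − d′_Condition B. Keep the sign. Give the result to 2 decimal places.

Δd′ = -0.09

Condition A: z(0.579) = 0.199, z(0.124) = -1.155, d' = 1.354
Condition B: z(0.640) = 0.358, z(0.138) = -1.089, d' = 1.447
Δd' = d'_Condition A − d'_Condition B = 1.354 − 1.447 = -0.093
Condition B has the higher sensitivity.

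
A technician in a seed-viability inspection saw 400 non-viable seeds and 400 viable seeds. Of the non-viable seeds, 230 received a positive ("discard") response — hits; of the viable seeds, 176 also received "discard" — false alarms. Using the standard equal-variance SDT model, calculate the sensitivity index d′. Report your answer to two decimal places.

d′ = 0.34

H = 230/400 = 0.5750
FA = 176/400 = 0.4400
z(H) = 0.189
z(FA) = -0.151
d' = z(H) − z(FA) = 0.189 − (-0.151) = 0.340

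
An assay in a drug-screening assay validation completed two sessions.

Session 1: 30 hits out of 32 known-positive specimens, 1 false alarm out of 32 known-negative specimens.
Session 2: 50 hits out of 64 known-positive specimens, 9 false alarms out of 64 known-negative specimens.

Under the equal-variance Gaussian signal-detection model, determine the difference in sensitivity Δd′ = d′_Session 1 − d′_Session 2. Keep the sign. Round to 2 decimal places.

Session 1: z(0.9375) = 1.534, z(0.0312) = -1.863, d' = 3.397
Session 2: z(0.7812) = 0.776, z(0.1406) = -1.078, d' = 1.854
Δd' = d'_Session 1 − d'_Session 2 = 3.397 − 1.854 = 1.543
Session 1 has the higher sensitivity.

Δd′ = 1.54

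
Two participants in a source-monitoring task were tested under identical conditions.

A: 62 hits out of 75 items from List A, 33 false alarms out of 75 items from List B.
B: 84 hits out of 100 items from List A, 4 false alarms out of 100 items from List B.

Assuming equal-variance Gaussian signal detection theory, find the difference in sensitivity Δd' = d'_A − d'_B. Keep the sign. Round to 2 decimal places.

Δd' = -1.65

A: z(0.8267) = 0.941, z(0.4400) = -0.151, d' = 1.092
B: z(0.8400) = 0.994, z(0.0400) = -1.751, d' = 2.745
Δd' = d'_A − d'_B = 1.092 − 2.745 = -1.653
B has the higher sensitivity.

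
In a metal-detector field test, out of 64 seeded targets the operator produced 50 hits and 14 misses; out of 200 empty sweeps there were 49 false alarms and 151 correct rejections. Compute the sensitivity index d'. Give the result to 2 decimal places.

d' = 1.47

H = 50/64 = 0.7812
FA = 49/200 = 0.2450
z(0.7812) = 0.7763, z(0.2450) = -0.6903
d' = z(H) − z(FA) = 0.7763 − (-0.6903) = 1.4666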